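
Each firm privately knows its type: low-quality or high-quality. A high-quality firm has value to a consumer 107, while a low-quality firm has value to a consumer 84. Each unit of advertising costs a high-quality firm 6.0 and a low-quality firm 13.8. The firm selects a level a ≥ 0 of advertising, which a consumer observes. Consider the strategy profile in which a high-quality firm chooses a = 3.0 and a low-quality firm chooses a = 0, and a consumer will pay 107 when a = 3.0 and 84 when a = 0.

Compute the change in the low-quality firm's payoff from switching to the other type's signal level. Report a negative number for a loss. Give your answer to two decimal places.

-18.40

Playing a = 0 the low-quality firm receives 84.
Deviating to a = 3.0 brings payment 107 at cost 13.8 × 3.0 = 41.4, netting 65.6.
Gain from deviating: 65.6 − 84 = -18.40.
The gain is negative, so the low-quality type's incentive-compatibility constraint is satisfied.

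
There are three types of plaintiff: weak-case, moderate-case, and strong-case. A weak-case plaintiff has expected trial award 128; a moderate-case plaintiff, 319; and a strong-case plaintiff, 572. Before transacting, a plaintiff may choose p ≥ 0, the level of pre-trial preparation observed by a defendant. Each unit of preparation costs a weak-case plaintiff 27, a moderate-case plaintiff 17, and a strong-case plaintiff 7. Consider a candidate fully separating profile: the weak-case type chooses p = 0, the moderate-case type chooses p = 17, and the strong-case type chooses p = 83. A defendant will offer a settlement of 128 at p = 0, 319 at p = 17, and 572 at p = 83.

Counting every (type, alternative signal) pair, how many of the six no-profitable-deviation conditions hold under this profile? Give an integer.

Weak-case (own payoff 128): to p=17 gives 319 − 27×17 = -140 → no gain ✓; to p=83 gives 572 − 27×83 = -1669 → no gain ✓.
Moderate-case (own payoff 319 − 17×17 = 30): to p=0 gives 128 → profitable ✗; to p=83 gives 572 − 17×83 = -839 → no gain ✓.
Strong-case (own payoff 572 − 7×83 = -9): to p=0 gives 128 → profitable ✗; to p=17 gives 319 − 7×17 = 200 → profitable ✗.
3 of the 6 constraints hold; not an equilibrium.

3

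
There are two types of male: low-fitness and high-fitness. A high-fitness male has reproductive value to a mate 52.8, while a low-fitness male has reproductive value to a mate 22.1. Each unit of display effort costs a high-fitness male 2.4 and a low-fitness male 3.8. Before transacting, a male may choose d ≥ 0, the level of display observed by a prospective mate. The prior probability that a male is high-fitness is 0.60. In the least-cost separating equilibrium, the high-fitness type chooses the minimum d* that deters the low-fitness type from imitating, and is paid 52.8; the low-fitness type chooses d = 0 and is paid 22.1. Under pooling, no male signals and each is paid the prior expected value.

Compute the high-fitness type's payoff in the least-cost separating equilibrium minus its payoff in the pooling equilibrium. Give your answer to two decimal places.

-7.11

Least-cost separating signal: d* solves 22.1 = 52.8 − 3.8·d*, so d* = (52.8 − 22.1)/3.8 ≈ 8.0789.
High-fitness type's separating payoff: 52.8 − 2.4 × d* = 52.8 − 2.4 × (52.8 − 22.1)/3.8 = 52.8 − 73.68/3.8 ≈ 33.4105.
Pooling payoff: 0.60 × 52.8 + 0.40 × 22.1 = 40.52.
Difference: 33.4105 − 40.52 = -7.1095, i.e. -7.11 to two decimal places.
The high-fitness type would prefer the pooling outcome.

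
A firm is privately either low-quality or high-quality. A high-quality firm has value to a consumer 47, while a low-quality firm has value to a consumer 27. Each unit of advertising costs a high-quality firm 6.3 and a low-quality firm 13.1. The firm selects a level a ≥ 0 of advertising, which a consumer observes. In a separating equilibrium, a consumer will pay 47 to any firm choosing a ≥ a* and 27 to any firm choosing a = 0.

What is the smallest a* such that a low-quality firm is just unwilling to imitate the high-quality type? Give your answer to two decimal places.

A low-quality firm choosing a = 0 receives 27.
Imitating at a* instead would pay 47 at cost 13.1·a*, netting 47 − 13.1·a*.
Indifference: 27 = 47 − 13.1·a*, so a* = (47 − 27) / 13.1 ≈ 1.53.
This is the low-quality type's binding incentive-compatibility constraint; any a ≥ 1.53 sustains separation on that side.

1.53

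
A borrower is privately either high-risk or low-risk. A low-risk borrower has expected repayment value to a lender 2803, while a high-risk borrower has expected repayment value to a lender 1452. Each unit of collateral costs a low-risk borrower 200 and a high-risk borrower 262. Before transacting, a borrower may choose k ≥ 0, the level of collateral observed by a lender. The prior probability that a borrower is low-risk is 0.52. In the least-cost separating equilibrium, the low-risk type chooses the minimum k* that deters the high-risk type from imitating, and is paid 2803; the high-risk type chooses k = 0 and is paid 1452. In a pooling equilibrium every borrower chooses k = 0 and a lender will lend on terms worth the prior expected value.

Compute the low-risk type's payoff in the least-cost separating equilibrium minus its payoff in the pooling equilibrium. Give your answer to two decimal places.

-382.82

Least-cost separating signal: k* solves 1452 = 2803 − 262·k*, so k* = (2803 − 1452)/262 ≈ 5.1565.
Low-risk type's separating payoff: 2803 − 200 × k* = 2803 − 200 × (2803 − 1452)/262 = 2803 − 270200/262 ≈ 1771.7023.
Pooling payoff: 0.52 × 2803 + 0.48 × 1452 = 2154.52.
Difference: 1771.7023 − 2154.52 = -382.8177, i.e. -382.82 to two decimal places.
The low-risk type would prefer the pooling outcome.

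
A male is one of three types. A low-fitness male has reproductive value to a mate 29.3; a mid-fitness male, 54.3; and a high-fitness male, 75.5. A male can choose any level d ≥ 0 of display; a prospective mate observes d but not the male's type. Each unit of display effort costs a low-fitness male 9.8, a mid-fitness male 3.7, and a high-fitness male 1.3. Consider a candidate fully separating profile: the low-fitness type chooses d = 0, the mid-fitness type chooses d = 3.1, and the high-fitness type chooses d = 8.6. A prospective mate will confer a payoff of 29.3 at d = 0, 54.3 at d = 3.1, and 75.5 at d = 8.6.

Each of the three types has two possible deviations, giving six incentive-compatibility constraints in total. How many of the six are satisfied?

5

Mid-fitness (own payoff 54.3 − 3.7×3.1 = 42.83): to d=0 gives 29.3 → no gain ✓; to d=8.6 gives 75.5 − 3.7×8.6 = 43.68 → profitable ✗.
Low-fitness (own payoff 29.3): to d=3.1 gives 54.3 − 9.8×3.1 = 23.92 → no gain ✓; to d=8.6 gives 75.5 − 9.8×8.6 = -8.78 → no gain ✓.
High-fitness (own payoff 75.5 − 1.3×8.6 = 64.32): to d=0 gives 29.3 → no gain ✓; to d=3.1 gives 54.3 − 1.3×3.1 = 50.27 → no gain ✓.
5 of the 6 constraints hold; not an equilibrium.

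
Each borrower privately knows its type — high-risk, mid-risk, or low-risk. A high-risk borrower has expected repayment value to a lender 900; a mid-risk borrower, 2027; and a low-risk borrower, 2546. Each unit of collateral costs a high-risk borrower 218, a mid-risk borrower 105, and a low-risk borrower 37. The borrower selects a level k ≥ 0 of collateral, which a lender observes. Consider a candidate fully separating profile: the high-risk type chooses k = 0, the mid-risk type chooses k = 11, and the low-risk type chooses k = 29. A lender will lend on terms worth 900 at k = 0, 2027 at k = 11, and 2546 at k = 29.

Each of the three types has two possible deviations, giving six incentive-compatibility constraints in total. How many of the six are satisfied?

Mid-risk (own payoff 2027 − 105×11 = 872): to k=0 gives 900 → profitable ✗; to k=29 gives 2546 − 105×29 = -499 → no gain ✓.
Low-risk (own payoff 2546 − 37×29 = 1473): to k=0 gives 900 → no gain ✓; to k=11 gives 2027 − 37×11 = 1620 → profitable ✗.
High-risk (own payoff 900): to k=11 gives 2027 − 218×11 = -371 → no gain ✓; to k=29 gives 2546 − 218×29 = -3776 → no gain ✓.
4 of the 6 constraints hold; not an equilibrium.

4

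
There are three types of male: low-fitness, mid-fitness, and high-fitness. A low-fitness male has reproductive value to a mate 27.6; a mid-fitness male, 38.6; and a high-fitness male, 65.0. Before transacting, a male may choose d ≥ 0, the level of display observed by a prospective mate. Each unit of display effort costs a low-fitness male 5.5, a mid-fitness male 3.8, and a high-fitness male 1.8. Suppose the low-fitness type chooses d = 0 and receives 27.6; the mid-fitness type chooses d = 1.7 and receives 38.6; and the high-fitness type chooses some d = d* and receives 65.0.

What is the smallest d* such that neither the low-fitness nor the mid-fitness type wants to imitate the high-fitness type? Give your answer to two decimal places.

Mid-fitness type (on-path payoff 38.6 − 3.8×1.7 = 32.14) won't mimic when 32.14 ≥ 65.0 − 3.8·d*, i.e. d* ≥ 8.65.
Low-fitness type (on-path payoff 27.6) won't mimic when 27.6 ≥ 65.0 − 5.5·d*, i.e. d* ≥ 6.80.
Both must hold, so d* = max(6.80, 8.65) = 8.65. The mid-fitness type's constraint binds.

8.65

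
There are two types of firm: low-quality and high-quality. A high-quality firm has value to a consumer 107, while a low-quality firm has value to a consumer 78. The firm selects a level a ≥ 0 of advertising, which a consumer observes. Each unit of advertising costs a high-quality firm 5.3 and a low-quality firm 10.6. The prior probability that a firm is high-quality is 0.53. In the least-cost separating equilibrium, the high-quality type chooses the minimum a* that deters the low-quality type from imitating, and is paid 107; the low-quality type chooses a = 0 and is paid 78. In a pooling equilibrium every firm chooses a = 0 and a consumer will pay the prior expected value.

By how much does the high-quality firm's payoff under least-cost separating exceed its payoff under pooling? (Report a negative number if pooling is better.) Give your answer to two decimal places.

-0.87

Least-cost separating signal: a* solves 78 = 107 − 10.6·a*, so a* = (107 − 78)/10.6 ≈ 2.7358.
High-quality type's separating payoff: 107 − 5.3 × a* = 107 − 5.3 × (107 − 78)/10.6 = 107 − 153.7/10.6 = 92.5.
Pooling payoff: 0.53 × 107 + 0.47 × 78 = 93.37.
Difference: 92.5 − 93.37 = -0.87.
The high-quality type would prefer the pooling outcome.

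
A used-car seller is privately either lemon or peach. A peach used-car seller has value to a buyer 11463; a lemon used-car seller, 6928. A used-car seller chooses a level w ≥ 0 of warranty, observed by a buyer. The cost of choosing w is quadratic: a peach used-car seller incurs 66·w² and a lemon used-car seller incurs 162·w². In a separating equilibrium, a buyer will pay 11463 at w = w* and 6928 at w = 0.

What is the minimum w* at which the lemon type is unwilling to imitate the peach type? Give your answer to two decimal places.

5.29

The lemon type at w = 0 receives 6928; imitating at w* yields 11463 − 162·w*².
Indifference: 6928 = 11463 − 162·w*², so w*² = (11463 − 6928) / 162 ≈ 27.9938.
w* = √27.9938 ≈ 5.29.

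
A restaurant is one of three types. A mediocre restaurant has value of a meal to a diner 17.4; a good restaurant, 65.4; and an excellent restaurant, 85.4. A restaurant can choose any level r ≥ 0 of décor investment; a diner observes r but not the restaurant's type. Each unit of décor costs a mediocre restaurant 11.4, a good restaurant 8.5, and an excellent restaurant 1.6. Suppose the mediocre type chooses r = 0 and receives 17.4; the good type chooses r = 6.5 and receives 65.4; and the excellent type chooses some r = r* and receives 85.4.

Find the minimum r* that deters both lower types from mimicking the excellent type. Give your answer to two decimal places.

8.85

Good type (on-path payoff 65.4 − 8.5×6.5 = 10.15) won't mimic when 10.15 ≥ 85.4 − 8.5·r*, i.e. r* ≥ 8.85.
Mediocre type (on-path payoff 17.4) won't mimic when 17.4 ≥ 85.4 − 11.4·r*, i.e. r* ≥ 5.96.
Both must hold, so r* = max(5.96, 8.85) = 8.85. The good type's constraint binds.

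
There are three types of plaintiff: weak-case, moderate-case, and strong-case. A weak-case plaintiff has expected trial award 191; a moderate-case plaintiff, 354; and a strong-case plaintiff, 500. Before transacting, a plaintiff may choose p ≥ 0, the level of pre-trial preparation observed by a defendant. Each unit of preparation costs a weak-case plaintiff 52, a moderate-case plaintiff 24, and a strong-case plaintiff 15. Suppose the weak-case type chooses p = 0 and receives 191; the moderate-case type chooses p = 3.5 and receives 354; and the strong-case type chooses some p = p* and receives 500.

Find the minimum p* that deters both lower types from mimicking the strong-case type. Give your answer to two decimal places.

9.58

Moderate-case type (on-path payoff 354 − 24×3.5 = 270) won't mimic when 270 ≥ 500 − 24·p*, i.e. p* ≥ 9.58.
Weak-case type (on-path payoff 191) won't mimic when 191 ≥ 500 − 52·p*, i.e. p* ≥ 5.94.
Both must hold, so p* = max(5.94, 9.58) = 9.58. The moderate-case type's constraint binds.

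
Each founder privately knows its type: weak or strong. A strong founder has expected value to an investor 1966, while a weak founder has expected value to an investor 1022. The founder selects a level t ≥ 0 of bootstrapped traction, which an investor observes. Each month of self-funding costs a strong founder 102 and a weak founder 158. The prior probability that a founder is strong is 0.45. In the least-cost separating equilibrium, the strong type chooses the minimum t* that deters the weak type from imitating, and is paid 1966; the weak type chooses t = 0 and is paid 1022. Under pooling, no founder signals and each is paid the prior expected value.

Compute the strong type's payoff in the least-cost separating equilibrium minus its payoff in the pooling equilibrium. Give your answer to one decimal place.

Least-cost separating signal: t* solves 1022 = 1966 − 158·t*, so t* = (1966 − 1022)/158 ≈ 5.9747.
Strong type's separating payoff: 1966 − 102 × t* = 1966 − 102 × (1966 − 1022)/158 = 1966 − 96288/158 ≈ 1356.582.
Pooling payoff: 0.45 × 1966 + 0.55 × 1022 = 1446.8.
Difference: 1356.582 − 1446.8 = -90.218, i.e. -90.2 to one decimal place.
The strong type would prefer the pooling outcome.

-90.2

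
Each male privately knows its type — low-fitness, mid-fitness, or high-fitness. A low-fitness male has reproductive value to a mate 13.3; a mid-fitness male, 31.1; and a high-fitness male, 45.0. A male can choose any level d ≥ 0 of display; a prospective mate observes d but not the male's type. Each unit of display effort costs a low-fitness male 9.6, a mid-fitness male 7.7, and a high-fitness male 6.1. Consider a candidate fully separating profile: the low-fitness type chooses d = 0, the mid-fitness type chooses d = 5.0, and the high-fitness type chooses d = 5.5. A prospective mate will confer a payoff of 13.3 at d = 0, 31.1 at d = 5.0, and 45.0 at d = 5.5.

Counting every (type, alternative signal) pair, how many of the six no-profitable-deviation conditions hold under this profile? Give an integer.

3

Mid-fitness (own payoff 31.1 − 7.7×5.0 = -7.4): to d=0 gives 13.3 → profitable ✗; to d=5.5 gives 45.0 − 7.7×5.5 = 2.65 → profitable ✗.
High-fitness (own payoff 45.0 − 6.1×5.5 = 11.45): to d=0 gives 13.3 → profitable ✗; to d=5.0 gives 31.1 − 6.1×5.0 = 0.6 → no gain ✓.
Low-fitness (own payoff 13.3): to d=5.0 gives 31.1 − 9.6×5.0 = -16.9 → no gain ✓; to d=5.5 gives 45.0 − 9.6×5.5 = -7.8 → no gain ✓.
3 of the 6 constraints hold; not an equilibrium.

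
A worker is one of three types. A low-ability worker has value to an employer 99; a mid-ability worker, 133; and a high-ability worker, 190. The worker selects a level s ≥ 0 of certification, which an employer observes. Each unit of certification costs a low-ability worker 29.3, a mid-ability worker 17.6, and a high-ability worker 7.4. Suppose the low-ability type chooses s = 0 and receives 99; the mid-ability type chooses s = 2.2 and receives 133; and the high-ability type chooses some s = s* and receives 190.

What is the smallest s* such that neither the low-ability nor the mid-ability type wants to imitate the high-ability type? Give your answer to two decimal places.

Mid-ability type (on-path payoff 133 − 17.6×2.2 = 94.28) won't mimic when 94.28 ≥ 190 − 17.6·s*, i.e. s* ≥ 5.44.
Low-ability type (on-path payoff 99) won't mimic when 99 ≥ 190 − 29.3·s*, i.e. s* ≥ 3.11.
Both must hold, so s* = max(3.11, 5.44) = 5.44. The mid-ability type's constraint binds.

5.44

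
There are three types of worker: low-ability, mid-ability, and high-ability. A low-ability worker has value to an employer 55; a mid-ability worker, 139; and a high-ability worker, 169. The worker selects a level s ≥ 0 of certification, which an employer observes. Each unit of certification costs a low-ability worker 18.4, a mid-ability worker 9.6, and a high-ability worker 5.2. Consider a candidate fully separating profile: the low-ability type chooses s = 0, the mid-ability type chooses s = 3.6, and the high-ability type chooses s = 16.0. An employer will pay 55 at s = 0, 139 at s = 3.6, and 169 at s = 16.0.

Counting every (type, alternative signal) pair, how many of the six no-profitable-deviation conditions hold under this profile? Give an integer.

Low-ability (own payoff 55): to s=3.6 gives 139 − 18.4×3.6 = 72.76 → profitable ✗; to s=16.0 gives 169 − 18.4×16.0 = -125.4 → no gain ✓.
Mid-ability (own payoff 139 − 9.6×3.6 = 104.44): to s=0 gives 55 → no gain ✓; to s=16.0 gives 169 − 9.6×16.0 = 15.4 → no gain ✓.
High-ability (own payoff 169 − 5.2×16.0 = 85.8): to s=0 gives 55 → no gain ✓; to s=3.6 gives 139 − 5.2×3.6 = 120.28 → profitable ✗.
4 of the 6 constraints hold; not an equilibrium.

4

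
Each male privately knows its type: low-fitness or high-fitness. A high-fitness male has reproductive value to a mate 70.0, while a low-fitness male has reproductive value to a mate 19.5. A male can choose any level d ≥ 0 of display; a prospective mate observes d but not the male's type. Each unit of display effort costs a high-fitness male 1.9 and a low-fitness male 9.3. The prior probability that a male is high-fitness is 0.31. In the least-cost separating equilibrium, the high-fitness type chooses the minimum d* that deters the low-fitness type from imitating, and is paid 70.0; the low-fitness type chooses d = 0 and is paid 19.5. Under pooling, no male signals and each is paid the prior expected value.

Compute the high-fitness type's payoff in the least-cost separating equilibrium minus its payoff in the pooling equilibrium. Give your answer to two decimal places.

Least-cost separating signal: d* solves 19.5 = 70.0 − 9.3·d*, so d* = (70.0 − 19.5)/9.3 ≈ 5.4301.
High-fitness type's separating payoff: 70.0 − 1.9 × d* = 70.0 − 1.9 × (70.0 − 19.5)/9.3 = 70.0 − 95.95/9.3 ≈ 59.6828.
Pooling payoff: 0.31 × 70.0 + 0.69 × 19.5 = 35.155.
Difference: 59.6828 − 35.155 = 24.5278, i.e. 24.53 to two decimal places.
The high-fitness type prefers to separate.

24.53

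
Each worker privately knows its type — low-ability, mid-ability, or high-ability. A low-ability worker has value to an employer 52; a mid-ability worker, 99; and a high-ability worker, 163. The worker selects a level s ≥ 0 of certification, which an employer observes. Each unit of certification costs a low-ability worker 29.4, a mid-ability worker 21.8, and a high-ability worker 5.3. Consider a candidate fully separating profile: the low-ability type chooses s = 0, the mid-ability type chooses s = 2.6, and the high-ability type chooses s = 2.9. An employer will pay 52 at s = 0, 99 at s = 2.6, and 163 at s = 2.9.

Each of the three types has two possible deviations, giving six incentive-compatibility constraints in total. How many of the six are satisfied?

High-ability (own payoff 163 − 5.3×2.9 = 147.63): to s=0 gives 52 → no gain ✓; to s=2.6 gives 99 − 5.3×2.6 = 85.22 → no gain ✓.
Mid-ability (own payoff 99 − 21.8×2.6 = 42.32): to s=0 gives 52 → profitable ✗; to s=2.9 gives 163 − 21.8×2.9 = 99.78 → profitable ✗.
Low-ability (own payoff 52): to s=2.6 gives 99 − 29.4×2.6 = 22.56 → no gain ✓; to s=2.9 gives 163 − 29.4×2.9 = 77.74 → profitable ✗.
3 of the 6 constraints hold; not an equilibrium.

3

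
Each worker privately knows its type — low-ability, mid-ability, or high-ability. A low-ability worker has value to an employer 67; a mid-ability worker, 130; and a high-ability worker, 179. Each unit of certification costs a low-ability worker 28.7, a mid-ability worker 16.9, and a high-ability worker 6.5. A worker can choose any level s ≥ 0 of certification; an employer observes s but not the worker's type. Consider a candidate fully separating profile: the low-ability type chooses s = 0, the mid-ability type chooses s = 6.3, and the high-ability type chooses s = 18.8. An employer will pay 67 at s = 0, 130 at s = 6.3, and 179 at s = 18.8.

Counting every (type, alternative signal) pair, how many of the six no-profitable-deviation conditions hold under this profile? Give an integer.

3

Mid-ability (own payoff 130 − 16.9×6.3 = 23.53): to s=0 gives 67 → profitable ✗; to s=18.8 gives 179 − 16.9×18.8 = -138.72 → no gain ✓.
High-ability (own payoff 179 − 6.5×18.8 = 56.8): to s=0 gives 67 → profitable ✗; to s=6.3 gives 130 − 6.5×6.3 = 89.05 → profitable ✗.
Low-ability (own payoff 67): to s=6.3 gives 130 − 28.7×6.3 = -50.81 → no gain ✓; to s=18.8 gives 179 − 28.7×18.8 = -360.56 → no gain ✓.
3 of the 6 constraints hold; not an equilibrium.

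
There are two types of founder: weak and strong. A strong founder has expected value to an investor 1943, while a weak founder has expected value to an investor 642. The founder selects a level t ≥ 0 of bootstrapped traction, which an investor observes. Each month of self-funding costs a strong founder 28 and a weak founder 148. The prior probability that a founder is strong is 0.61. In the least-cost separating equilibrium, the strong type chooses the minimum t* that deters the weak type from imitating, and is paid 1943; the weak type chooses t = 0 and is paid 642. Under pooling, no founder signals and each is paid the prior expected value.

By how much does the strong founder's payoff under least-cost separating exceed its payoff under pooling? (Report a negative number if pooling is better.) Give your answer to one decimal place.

Least-cost separating signal: t* solves 642 = 1943 − 148·t*, so t* = (1943 − 642)/148 ≈ 8.7905.
Strong type's separating payoff: 1943 − 28 × t* = 1943 − 28 × (1943 − 642)/148 = 1943 − 36428/148 ≈ 1696.865.
Pooling payoff: 0.61 × 1943 + 0.39 × 642 = 1435.61.
Difference: 1696.865 − 1435.61 = 261.255, i.e. 261.3 to one decimal place.
The strong type prefers to separate.

261.3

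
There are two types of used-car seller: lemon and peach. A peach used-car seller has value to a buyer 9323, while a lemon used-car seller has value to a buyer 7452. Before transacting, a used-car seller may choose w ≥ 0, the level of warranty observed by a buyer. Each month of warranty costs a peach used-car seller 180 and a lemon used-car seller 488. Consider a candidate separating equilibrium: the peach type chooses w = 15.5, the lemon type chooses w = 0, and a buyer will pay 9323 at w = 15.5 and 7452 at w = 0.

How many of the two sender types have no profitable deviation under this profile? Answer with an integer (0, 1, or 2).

Lemon type: stay at 0 → 7452; mimic → 9323 − 488 × 15.5 = 1759. IC holds (7452 ≥ 1759).
Peach type: signal → 9323 − 180 × 15.5 = 6533; deviate to 0 → 7452. IC fails (6533 < 7452).
1 of 2 constraints hold, so this profile is not an equilibrium.

1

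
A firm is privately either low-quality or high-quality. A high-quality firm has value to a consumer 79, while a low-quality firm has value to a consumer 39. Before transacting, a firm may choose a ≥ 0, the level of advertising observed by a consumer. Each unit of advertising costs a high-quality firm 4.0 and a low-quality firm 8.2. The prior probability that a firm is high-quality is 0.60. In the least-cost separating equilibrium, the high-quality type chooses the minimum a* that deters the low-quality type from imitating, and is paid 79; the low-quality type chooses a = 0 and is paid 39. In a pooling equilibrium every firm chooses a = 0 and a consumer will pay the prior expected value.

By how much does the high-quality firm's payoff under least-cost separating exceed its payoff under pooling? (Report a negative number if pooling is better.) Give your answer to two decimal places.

Least-cost separating signal: a* solves 39 = 79 − 8.2·a*, so a* = (79 − 39)/8.2 ≈ 4.8780.
High-quality type's separating payoff: 79 − 4.0 × a* = 79 − 4.0 × (79 − 39)/8.2 = 79 − 160/8.2 ≈ 59.4878.
Pooling payoff: 0.60 × 79 + 0.40 × 39 = 63.
Difference: 59.4878 − 63 = -3.5122, i.e. -3.51 to two decimal places.
The high-quality type would prefer the pooling outcome.

-3.51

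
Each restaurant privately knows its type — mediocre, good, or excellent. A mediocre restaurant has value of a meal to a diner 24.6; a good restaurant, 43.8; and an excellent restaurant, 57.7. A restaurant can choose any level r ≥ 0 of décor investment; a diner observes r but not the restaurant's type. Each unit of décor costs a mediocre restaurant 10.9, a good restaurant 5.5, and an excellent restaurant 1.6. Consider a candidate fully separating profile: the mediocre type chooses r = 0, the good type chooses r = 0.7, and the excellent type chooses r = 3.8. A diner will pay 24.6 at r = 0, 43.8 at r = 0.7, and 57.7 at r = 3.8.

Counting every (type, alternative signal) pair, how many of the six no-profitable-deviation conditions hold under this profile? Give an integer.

Excellent (own payoff 57.7 − 1.6×3.8 = 51.62): to r=0 gives 24.6 → no gain ✓; to r=0.7 gives 43.8 − 1.6×0.7 = 42.68 → no gain ✓.
Mediocre (own payoff 24.6): to r=0.7 gives 43.8 − 10.9×0.7 = 36.17 → profitable ✗; to r=3.8 gives 57.7 − 10.9×3.8 = 16.28 → no gain ✓.
Good (own payoff 43.8 − 5.5×0.7 = 39.95): to r=0 gives 24.6 → no gain ✓; to r=3.8 gives 57.7 − 5.5×3.8 = 36.8 → no gain ✓.
5 of the 6 constraints hold; not an equilibrium.

5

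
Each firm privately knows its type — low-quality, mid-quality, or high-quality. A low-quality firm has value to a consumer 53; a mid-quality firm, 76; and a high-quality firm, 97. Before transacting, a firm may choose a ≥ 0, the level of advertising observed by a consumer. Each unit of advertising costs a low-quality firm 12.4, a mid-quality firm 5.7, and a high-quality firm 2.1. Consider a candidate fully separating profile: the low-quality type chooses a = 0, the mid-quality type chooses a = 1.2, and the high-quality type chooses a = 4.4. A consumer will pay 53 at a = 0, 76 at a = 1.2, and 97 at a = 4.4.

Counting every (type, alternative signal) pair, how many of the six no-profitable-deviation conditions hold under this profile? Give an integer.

4

Mid-quality (own payoff 76 − 5.7×1.2 = 69.16): to a=0 gives 53 → no gain ✓; to a=4.4 gives 97 − 5.7×4.4 = 71.92 → profitable ✗.
Low-quality (own payoff 53): to a=1.2 gives 76 − 12.4×1.2 = 61.12 → profitable ✗; to a=4.4 gives 97 − 12.4×4.4 = 42.44 → no gain ✓.
High-quality (own payoff 97 − 2.1×4.4 = 87.76): to a=0 gives 53 → no gain ✓; to a=1.2 gives 76 − 2.1×1.2 = 73.48 → no gain ✓.
4 of the 6 constraints hold; not an equilibrium.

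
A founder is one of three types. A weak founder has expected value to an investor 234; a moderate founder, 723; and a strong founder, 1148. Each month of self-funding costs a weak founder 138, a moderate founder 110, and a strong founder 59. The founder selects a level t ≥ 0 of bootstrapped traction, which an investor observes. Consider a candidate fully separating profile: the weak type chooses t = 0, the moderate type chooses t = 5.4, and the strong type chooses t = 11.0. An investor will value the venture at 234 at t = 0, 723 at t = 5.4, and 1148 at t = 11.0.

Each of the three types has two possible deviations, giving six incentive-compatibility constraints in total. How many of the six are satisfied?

Strong (own payoff 1148 − 59×11.0 = 499): to t=0 gives 234 → no gain ✓; to t=5.4 gives 723 − 59×5.4 = 404.4 → no gain ✓.
Moderate (own payoff 723 − 110×5.4 = 129): to t=0 gives 234 → profitable ✗; to t=11.0 gives 1148 − 110×11.0 = -62 → no gain ✓.
Weak (own payoff 234): to t=5.4 gives 723 − 138×5.4 = -22.2 → no gain ✓; to t=11.0 gives 1148 − 138×11.0 = -370 → no gain ✓.
5 of the 6 constraints hold; not an equilibrium.

5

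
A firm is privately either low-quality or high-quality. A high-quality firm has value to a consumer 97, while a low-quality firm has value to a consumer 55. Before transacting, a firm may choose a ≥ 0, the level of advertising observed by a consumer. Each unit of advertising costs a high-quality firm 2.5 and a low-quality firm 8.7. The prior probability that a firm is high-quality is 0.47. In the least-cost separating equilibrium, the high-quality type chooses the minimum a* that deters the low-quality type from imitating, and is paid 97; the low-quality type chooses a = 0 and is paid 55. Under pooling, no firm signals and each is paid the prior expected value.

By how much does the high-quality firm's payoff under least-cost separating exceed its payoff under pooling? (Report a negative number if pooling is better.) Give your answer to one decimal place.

10.2

Least-cost separating signal: a* solves 55 = 97 − 8.7·a*, so a* = (97 − 55)/8.7 ≈ 4.8276.
High-quality type's separating payoff: 97 − 2.5 × a* = 97 − 2.5 × (97 − 55)/8.7 = 97 − 105/8.7 ≈ 84.931.
Pooling payoff: 0.47 × 97 + 0.53 × 55 = 74.74.
Difference: 84.931 − 74.74 = 10.191, i.e. 10.2 to one decimal place.
The high-quality type prefers to separate.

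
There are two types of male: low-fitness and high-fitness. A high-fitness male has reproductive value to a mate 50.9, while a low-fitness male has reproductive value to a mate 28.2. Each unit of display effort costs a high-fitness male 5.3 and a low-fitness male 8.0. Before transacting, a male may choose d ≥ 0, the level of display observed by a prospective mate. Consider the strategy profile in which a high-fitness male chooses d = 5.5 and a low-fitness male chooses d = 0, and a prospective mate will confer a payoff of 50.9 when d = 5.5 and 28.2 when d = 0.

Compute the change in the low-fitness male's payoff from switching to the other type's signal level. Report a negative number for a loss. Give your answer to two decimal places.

-21.30

Playing d = 0 the low-fitness male receives 28.2.
Deviating to d = 5.5 brings payment 50.9 at cost 8.0 × 5.5 = 44, netting 6.9.
Gain from deviating: 6.9 − 28.2 = -21.30.
The gain is negative, so the low-fitness type's incentive-compatibility constraint is satisfied.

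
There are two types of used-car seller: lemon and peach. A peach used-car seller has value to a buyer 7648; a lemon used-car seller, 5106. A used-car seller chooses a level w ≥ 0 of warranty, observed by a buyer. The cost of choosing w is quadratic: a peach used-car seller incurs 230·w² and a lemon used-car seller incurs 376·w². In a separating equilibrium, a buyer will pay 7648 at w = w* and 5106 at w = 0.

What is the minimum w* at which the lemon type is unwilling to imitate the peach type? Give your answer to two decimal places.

The lemon type at w = 0 receives 5106; imitating at w* yields 7648 − 376·w*².
Indifference: 5106 = 7648 − 376·w*², so w*² = (7648 − 5106) / 376 ≈ 6.7606.
w* = √6.7606 ≈ 2.60.

2.60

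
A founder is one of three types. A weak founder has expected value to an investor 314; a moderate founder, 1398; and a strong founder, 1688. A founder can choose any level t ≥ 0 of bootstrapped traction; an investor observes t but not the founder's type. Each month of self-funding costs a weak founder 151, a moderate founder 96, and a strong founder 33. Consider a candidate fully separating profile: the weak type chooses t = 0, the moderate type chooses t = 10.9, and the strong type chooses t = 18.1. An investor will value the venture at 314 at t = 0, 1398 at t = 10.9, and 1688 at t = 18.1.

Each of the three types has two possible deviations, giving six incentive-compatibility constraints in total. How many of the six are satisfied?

Strong (own payoff 1688 − 33×18.1 = 1090.7): to t=0 gives 314 → no gain ✓; to t=10.9 gives 1398 − 33×10.9 = 1038.3 → no gain ✓.
Moderate (own payoff 1398 − 96×10.9 = 351.6): to t=0 gives 314 → no gain ✓; to t=18.1 gives 1688 − 96×18.1 = -49.6 → no gain ✓.
Weak (own payoff 314): to t=10.9 gives 1398 − 151×10.9 = -247.9 → no gain ✓; to t=18.1 gives 1688 − 151×18.1 = -1045.1 → no gain ✓.
6 of the 6 constraints hold; this profile is a separating equilibrium.

6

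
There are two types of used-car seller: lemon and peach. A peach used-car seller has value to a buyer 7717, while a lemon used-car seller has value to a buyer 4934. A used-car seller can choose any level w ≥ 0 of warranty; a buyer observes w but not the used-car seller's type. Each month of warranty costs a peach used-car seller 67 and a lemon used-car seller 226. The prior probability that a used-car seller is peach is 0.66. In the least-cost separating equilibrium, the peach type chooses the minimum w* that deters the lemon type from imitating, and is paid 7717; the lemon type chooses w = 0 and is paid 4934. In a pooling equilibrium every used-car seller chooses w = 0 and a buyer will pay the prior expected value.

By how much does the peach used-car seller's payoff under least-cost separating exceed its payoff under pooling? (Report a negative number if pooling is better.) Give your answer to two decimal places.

121.17

Least-cost separating signal: w* solves 4934 = 7717 − 226·w*, so w* = (7717 − 4934)/226 ≈ 12.3142.
Peach type's separating payoff: 7717 − 67 × w* = 7717 − 67 × (7717 − 4934)/226 = 7717 − 186461/226 ≈ 6891.9513.
Pooling payoff: 0.66 × 7717 + 0.34 × 4934 = 6770.78.
Difference: 6891.9513 − 6770.78 = 121.1713, i.e. 121.17 to two decimal places.
The peach type prefers to separate.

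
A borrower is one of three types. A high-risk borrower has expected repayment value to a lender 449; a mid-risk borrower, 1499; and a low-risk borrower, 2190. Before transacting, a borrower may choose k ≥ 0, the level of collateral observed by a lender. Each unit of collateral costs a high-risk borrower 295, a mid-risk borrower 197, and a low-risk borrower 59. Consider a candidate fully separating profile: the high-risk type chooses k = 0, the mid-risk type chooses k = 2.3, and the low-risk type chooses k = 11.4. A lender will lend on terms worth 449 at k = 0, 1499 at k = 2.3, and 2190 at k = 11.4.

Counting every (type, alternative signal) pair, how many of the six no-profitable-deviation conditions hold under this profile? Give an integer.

Mid-risk (own payoff 1499 − 197×2.3 = 1045.9): to k=0 gives 449 → no gain ✓; to k=11.4 gives 2190 − 197×11.4 = -55.8 → no gain ✓.
High-risk (own payoff 449): to k=2.3 gives 1499 − 295×2.3 = 820.5 → profitable ✗; to k=11.4 gives 2190 − 295×11.4 = -1173 → no gain ✓.
Low-risk (own payoff 2190 − 59×11.4 = 1517.4): to k=0 gives 449 → no gain ✓; to k=2.3 gives 1499 − 59×2.3 = 1363.3 → no gain ✓.
5 of the 6 constraints hold; not an equilibrium.

5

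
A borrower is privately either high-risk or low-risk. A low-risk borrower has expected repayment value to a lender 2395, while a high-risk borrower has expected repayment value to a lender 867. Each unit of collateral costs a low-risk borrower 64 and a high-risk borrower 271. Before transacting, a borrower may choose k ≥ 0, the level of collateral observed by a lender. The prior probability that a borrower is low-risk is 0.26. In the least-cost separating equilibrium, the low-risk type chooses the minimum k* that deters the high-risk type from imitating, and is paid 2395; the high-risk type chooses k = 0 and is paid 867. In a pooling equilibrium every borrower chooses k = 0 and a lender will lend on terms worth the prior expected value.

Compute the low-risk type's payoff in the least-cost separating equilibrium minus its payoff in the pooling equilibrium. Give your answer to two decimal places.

769.86

Least-cost separating signal: k* solves 867 = 2395 − 271·k*, so k* = (2395 − 867)/271 ≈ 5.6384.
Low-risk type's separating payoff: 2395 − 64 × k* = 2395 − 64 × (2395 − 867)/271 = 2395 − 97792/271 ≈ 2034.1439.
Pooling payoff: 0.26 × 2395 + 0.74 × 867 = 1264.28.
Difference: 2034.1439 − 1264.28 = 769.8639, i.e. 769.86 to two decimal places.
The low-risk type prefers to separate.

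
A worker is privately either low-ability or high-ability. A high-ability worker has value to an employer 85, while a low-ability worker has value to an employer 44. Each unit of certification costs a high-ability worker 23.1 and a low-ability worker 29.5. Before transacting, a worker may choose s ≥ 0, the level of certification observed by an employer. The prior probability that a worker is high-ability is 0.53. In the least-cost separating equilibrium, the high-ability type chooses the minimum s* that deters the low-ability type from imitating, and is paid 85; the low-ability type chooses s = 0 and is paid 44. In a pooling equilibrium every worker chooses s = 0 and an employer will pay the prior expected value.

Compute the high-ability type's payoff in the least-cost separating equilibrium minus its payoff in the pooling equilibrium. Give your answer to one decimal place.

Least-cost separating signal: s* solves 44 = 85 − 29.5·s*, so s* = (85 − 44)/29.5 ≈ 1.3898.
High-ability type's separating payoff: 85 − 23.1 × s* = 85 − 23.1 × (85 − 44)/29.5 = 85 − 947.1/29.5 ≈ 52.895.
Pooling payoff: 0.53 × 85 + 0.47 × 44 = 65.73.
Difference: 52.895 − 65.73 = -12.835, i.e. -12.8 to one decimal place.
The high-ability type would prefer the pooling outcome.

-12.8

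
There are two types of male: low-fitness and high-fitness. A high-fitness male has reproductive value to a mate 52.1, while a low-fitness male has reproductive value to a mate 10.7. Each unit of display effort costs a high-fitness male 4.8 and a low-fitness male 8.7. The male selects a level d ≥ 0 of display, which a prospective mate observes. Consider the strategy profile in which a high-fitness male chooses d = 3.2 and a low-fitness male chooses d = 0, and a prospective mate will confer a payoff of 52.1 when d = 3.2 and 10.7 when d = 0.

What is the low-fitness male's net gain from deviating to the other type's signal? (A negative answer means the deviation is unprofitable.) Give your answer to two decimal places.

Playing d = 0 the low-fitness male receives 10.7.
Deviating to d = 3.2 brings payment 52.1 at cost 8.7 × 3.2 = 27.84, netting 24.26.
Gain from deviating: 24.26 − 10.7 = 13.56.
The gain is positive, so the low-fitness type's incentive-compatibility constraint is violated — this profile is not a separating equilibrium.

13.56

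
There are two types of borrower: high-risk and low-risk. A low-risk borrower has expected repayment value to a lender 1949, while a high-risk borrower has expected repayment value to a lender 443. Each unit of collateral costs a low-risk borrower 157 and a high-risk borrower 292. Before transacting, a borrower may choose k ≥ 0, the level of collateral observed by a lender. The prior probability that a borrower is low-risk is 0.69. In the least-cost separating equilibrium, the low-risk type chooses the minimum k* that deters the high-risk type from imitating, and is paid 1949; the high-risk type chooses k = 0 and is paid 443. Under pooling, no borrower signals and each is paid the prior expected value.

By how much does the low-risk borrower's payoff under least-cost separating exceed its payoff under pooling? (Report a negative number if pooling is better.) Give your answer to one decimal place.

-342.9

Least-cost separating signal: k* solves 443 = 1949 − 292·k*, so k* = (1949 − 443)/292 ≈ 5.1575.
Low-risk type's separating payoff: 1949 − 157 × k* = 1949 − 157 × (1949 − 443)/292 = 1949 − 236442/292 ≈ 1139.267.
Pooling payoff: 0.69 × 1949 + 0.31 × 443 = 1482.14.
Difference: 1139.267 − 1482.14 = -342.873, i.e. -342.9 to one decimal place.
The low-risk type would prefer the pooling outcome.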